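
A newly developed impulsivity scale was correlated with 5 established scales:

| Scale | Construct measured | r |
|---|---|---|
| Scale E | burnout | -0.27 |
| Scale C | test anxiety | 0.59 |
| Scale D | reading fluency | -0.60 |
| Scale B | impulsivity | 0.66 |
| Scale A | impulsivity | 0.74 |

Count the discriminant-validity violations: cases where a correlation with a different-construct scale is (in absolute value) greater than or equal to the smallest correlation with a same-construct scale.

0

Convergent (same construct = impulsivity): Scale B, Scale A.
Smallest convergent = 0.66. Discriminant |r|: 0.27, 0.59, 0.60; count ≥ 0.66 → 0.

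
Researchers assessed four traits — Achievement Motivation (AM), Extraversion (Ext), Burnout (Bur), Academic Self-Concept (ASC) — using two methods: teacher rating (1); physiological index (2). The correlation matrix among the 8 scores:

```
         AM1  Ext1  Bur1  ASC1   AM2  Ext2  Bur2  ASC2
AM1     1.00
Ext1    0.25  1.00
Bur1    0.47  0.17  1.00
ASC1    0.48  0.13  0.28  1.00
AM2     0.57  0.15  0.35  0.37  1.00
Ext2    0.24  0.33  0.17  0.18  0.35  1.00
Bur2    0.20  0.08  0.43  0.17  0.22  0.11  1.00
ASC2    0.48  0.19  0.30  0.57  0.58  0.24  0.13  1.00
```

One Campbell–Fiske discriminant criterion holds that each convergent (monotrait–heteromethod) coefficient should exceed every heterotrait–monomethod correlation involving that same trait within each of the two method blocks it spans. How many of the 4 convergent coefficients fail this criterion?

Checking each validity diagonal entry against its comparison values:
AM (methods 1·2): 0.57 vs {0.25, 0.35, 0.47, 0.22, 0.48, 0.58} → fail.
Ext (methods 1·2): 0.33 vs {0.25, 0.35, 0.17, 0.11, 0.13, 0.24} → fail.
Bur (methods 1·2): 0.43 vs {0.47, 0.22, 0.17, 0.11, 0.28, 0.13} → fail.
ASC (methods 1·2): 0.57 vs {0.48, 0.58, 0.13, 0.24, 0.28, 0.13} → fail.
4 of 4 fail.

4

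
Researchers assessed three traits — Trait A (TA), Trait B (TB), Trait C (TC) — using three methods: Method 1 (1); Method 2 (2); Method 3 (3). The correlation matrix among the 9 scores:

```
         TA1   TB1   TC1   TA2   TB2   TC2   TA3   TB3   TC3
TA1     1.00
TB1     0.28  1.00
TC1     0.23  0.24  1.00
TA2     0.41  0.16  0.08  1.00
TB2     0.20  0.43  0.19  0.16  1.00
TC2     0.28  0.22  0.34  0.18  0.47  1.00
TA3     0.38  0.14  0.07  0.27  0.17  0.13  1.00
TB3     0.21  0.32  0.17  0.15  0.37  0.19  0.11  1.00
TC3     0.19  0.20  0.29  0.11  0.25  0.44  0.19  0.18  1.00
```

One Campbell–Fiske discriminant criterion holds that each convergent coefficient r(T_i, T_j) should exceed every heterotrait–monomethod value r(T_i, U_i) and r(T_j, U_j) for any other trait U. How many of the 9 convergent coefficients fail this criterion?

4

Checking each validity diagonal entry against its comparison values:
TA (methods 1·2): 0.41 vs {0.28, 0.16, 0.23, 0.18} → pass.
TA (methods 1·3): 0.38 vs {0.28, 0.11, 0.23, 0.19} → pass.
TA (methods 2·3): 0.27 vs {0.16, 0.11, 0.18, 0.19} → pass.
TB (methods 1·2): 0.43 vs {0.28, 0.16, 0.24, 0.47} → fail.
TB (methods 1·3): 0.32 vs {0.28, 0.11, 0.24, 0.18} → pass.
TB (methods 2·3): 0.37 vs {0.16, 0.11, 0.47, 0.18} → fail.
TC (methods 1·2): 0.34 vs {0.23, 0.18, 0.24, 0.47} → fail.
TC (methods 1·3): 0.29 vs {0.23, 0.19, 0.24, 0.18} → pass.
TC (methods 2·3): 0.44 vs {0.18, 0.19, 0.47, 0.18} → fail.
4 of 9 fail.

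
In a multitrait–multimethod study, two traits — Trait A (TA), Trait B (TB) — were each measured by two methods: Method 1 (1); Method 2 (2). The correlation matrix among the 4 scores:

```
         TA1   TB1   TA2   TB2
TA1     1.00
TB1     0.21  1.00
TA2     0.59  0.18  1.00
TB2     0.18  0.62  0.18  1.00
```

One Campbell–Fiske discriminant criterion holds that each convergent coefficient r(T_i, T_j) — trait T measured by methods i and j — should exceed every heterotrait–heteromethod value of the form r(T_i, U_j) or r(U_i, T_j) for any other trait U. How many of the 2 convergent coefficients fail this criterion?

0

Each convergent coefficient versus the relevant comparison correlations:
TA (methods 1·2): 0.59 vs {0.18, 0.18} → pass.
TB (methods 1·2): 0.62 vs {0.18, 0.18} → pass.
0 of 2 fail.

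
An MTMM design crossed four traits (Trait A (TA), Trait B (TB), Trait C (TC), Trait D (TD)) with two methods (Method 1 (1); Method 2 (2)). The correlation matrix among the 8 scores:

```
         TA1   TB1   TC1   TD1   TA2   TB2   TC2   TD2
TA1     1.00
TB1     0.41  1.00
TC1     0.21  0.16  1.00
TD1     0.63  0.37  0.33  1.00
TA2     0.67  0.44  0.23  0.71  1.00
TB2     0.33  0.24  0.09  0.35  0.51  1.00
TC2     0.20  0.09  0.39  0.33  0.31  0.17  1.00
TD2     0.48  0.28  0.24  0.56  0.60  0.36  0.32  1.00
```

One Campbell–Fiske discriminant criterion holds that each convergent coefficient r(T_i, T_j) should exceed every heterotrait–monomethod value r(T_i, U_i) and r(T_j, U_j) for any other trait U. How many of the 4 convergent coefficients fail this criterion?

2

Checking each validity diagonal entry against its comparison values:
TA (methods 1·2): 0.67 vs {0.41, 0.51, 0.21, 0.31, 0.63, 0.60} → pass.
TB (methods 1·2): 0.24 vs {0.41, 0.51, 0.16, 0.17, 0.37, 0.36} → fail.
TC (methods 1·2): 0.39 vs {0.21, 0.31, 0.16, 0.17, 0.33, 0.32} → pass.
TD (methods 1·2): 0.56 vs {0.63, 0.60, 0.37, 0.36, 0.33, 0.32} → fail.
2 of 4 fail.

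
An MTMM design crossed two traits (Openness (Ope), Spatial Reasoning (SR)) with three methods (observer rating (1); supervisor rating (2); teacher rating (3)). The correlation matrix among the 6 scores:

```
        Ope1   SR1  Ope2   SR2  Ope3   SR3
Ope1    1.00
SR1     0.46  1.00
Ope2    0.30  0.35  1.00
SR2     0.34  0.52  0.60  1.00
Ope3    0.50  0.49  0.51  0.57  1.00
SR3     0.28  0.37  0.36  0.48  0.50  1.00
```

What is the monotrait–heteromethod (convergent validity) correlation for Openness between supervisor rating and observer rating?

Same trait (Ope), different methods: r(Ope2, Ope1) = 0.30.

0.30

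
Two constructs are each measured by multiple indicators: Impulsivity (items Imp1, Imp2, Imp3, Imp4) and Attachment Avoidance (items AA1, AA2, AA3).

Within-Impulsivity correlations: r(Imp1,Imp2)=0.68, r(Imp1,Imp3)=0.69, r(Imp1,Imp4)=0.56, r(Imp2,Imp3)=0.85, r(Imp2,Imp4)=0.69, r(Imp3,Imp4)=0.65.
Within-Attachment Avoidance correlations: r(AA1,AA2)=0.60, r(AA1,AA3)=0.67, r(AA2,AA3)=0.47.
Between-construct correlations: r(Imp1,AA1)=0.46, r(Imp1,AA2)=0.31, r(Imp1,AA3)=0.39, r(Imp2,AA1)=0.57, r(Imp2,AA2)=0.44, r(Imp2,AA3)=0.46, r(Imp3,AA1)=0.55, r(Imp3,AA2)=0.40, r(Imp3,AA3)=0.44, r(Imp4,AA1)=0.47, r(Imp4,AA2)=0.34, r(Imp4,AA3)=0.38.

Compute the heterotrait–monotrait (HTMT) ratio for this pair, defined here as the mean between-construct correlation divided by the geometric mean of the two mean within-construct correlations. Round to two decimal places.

0.69

Mean between = 5.21/12 = 0.4342.
Mean within-Imp = 4.12/6 = 0.6867; mean within-AA = 1.74/3 = 0.5800.
Geometric mean = √(0.6867 × 0.5800) = 0.6311.
HTMT = 0.4342 / 0.6311 = 0.69.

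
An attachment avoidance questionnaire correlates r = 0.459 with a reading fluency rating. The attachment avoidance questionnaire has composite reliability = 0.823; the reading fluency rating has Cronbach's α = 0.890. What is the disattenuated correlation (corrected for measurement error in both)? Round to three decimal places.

0.536

r_true = r_obs / √(r_xx · r_yy) = 0.459 / √(0.823 × 0.890) = 0.459 / √0.732470 = 0.459 / 0.8558 ≈ 0.536.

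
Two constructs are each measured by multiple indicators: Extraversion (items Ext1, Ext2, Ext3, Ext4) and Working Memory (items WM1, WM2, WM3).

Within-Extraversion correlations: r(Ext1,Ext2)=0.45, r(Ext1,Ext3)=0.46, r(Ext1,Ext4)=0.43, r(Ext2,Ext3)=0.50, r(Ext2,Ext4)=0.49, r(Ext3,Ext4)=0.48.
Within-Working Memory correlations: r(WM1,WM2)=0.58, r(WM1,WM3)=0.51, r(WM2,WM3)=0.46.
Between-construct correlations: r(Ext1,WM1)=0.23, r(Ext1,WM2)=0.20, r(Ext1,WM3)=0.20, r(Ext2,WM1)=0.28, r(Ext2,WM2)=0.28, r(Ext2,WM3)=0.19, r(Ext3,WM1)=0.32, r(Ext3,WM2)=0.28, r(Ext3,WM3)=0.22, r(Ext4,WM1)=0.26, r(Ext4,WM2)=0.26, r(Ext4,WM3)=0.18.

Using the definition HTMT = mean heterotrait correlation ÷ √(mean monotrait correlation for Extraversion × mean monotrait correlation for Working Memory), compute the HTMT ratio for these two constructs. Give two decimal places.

Mean heterotrait r = 2.90/12 = 0.2417.
Mean within-Ext = 2.81/6 = 0.4683; mean within-WM = 1.55/3 = 0.5167.
Geometric mean = √(0.4683 × 0.5167) = 0.4919.
HTMT = 0.2417 / 0.4919 = 0.49.

0.49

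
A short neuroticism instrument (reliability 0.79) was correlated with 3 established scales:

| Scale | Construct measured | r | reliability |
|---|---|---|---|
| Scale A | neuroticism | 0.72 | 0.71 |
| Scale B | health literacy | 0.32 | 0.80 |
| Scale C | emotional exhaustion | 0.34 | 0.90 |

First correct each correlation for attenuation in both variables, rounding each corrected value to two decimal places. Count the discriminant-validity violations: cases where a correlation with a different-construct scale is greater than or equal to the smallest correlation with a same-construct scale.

0

Disattenuated r (r / √(r_scale · r_new)):
  Scale A (conv): 0.72 / √(0.71·0.79) = 0.96
  Scale B (disc): 0.32 / √(0.80·0.79) = 0.40
  Scale C (disc): 0.34 / √(0.90·0.79) = 0.40
Smallest convergent = 0.96. Discriminant values: 0.40, 0.40; count ≥ 0.96 → 0.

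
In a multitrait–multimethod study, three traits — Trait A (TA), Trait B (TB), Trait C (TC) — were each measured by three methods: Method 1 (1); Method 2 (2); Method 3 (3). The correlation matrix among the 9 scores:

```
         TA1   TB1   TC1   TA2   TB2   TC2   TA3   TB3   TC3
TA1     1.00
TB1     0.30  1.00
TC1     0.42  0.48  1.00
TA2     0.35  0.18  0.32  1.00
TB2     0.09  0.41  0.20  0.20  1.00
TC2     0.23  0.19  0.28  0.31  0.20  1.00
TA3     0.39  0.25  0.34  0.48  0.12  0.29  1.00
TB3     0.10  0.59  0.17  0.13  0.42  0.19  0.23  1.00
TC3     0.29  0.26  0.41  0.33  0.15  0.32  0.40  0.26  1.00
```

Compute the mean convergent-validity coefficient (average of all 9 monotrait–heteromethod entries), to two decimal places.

0.41

Convergent values: 0.35, 0.39, 0.48, 0.41, 0.59, 0.42, 0.28, 0.41, 0.32; mean = 3.65/9 = 0.41.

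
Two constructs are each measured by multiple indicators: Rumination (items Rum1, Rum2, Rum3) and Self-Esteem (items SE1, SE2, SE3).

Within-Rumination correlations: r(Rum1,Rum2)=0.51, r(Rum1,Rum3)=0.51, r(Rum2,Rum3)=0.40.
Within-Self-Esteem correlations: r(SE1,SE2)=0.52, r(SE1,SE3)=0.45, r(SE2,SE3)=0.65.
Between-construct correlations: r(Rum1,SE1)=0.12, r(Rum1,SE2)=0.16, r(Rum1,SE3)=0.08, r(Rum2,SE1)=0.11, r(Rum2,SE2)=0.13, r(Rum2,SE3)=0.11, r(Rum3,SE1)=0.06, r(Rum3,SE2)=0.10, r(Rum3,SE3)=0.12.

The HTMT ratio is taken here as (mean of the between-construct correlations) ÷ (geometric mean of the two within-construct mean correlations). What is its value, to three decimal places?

Mean heterotrait r = 0.99/9 = 0.1100.
Mean within-Rum = 1.42/3 = 0.4733; mean within-SE = 1.62/3 = 0.5400.
Geometric mean = √(0.4733 × 0.5400) = 0.5056.
HTMT = 0.1100 / 0.5056 = 0.218.

0.218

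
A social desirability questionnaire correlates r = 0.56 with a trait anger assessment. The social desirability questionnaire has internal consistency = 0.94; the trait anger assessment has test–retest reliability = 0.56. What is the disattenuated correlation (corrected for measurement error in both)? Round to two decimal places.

r_true = r_obs / √(r_xx · r_yy) = 0.56 / √(0.94 × 0.56) = 0.56 / √0.5264 = 0.56 / 0.7255 ≈ 0.77.

0.77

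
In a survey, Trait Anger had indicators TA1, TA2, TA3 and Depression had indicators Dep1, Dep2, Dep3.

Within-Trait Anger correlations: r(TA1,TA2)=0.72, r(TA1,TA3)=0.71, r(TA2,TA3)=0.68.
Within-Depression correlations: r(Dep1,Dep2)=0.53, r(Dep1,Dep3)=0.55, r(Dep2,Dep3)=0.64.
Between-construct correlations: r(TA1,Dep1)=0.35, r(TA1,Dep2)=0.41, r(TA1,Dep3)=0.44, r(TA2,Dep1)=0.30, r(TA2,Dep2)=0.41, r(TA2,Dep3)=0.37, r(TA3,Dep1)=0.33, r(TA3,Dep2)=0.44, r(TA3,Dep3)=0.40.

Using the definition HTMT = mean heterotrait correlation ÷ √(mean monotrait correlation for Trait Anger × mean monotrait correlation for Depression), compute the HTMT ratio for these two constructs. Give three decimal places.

0.604

Mean heterotrait r = 3.45/9 = 0.3833.
Mean within-TA = 2.11/3 = 0.7033; mean within-Dep = 1.72/3 = 0.5733.
Geometric mean = √(0.7033 × 0.5733) = 0.6350.
HTMT = 0.3833 / 0.6350 = 0.604.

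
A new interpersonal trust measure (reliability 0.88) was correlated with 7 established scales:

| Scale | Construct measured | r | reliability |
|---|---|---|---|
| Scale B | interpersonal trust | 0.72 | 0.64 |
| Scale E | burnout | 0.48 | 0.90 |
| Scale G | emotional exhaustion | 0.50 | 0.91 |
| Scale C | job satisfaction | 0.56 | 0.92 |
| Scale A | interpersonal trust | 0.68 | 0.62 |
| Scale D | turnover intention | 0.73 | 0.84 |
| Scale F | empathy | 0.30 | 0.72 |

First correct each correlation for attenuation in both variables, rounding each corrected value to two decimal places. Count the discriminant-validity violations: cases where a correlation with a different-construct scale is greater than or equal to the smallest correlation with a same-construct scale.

Disattenuated r (r / √(r_scale · r_new)):
  Scale B (conv): 0.72 / √(0.64·0.88) = 0.96
  Scale E (disc): 0.48 / √(0.90·0.88) = 0.54
  Scale G (disc): 0.50 / √(0.91·0.88) = 0.56
  Scale C (disc): 0.56 / √(0.92·0.88) = 0.62
  Scale A (conv): 0.68 / √(0.62·0.88) = 0.92
  Scale D (disc): 0.73 / √(0.84·0.88) = 0.85
  Scale F (disc): 0.30 / √(0.72·0.88) = 0.38
Smallest convergent = 0.92. Discriminant values: 0.54, 0.56, 0.62, 0.85, 0.38; count ≥ 0.92 → 0.

0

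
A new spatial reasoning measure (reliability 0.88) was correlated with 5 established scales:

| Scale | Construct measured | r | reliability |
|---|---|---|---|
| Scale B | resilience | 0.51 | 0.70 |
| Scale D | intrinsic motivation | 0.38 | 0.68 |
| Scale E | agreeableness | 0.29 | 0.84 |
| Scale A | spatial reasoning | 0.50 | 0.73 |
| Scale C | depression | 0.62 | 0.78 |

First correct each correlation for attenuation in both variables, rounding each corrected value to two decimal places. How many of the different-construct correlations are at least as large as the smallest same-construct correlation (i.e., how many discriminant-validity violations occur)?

2

Disattenuated r (r / √(r_scale · r_new)):
  Scale B (disc): 0.51 / √(0.70·0.88) = 0.65
  Scale D (disc): 0.38 / √(0.68·0.88) = 0.49
  Scale E (disc): 0.29 / √(0.84·0.88) = 0.34
  Scale A (conv): 0.50 / √(0.73·0.88) = 0.62
  Scale C (disc): 0.62 / √(0.78·0.88) = 0.75
Smallest convergent = 0.62. Discriminant values: 0.65, 0.49, 0.34, 0.75; count ≥ 0.62 → 2.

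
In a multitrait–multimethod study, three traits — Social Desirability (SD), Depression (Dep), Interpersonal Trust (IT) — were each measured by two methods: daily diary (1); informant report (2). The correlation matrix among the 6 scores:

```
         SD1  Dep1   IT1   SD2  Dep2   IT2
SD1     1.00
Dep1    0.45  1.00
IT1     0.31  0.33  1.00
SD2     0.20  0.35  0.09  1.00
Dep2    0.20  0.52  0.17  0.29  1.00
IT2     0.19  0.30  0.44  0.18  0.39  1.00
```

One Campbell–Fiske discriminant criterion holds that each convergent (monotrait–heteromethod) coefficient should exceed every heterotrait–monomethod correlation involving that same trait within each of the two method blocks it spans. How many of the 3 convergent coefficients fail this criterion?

1

Each convergent coefficient versus the relevant comparison correlations:
SD (methods 1·2): 0.20 vs {0.45, 0.29, 0.31, 0.18} → fail.
Dep (methods 1·2): 0.52 vs {0.45, 0.29, 0.33, 0.39} → pass.
IT (methods 1·2): 0.44 vs {0.31, 0.18, 0.33, 0.39} → pass.
1 of 3 fail.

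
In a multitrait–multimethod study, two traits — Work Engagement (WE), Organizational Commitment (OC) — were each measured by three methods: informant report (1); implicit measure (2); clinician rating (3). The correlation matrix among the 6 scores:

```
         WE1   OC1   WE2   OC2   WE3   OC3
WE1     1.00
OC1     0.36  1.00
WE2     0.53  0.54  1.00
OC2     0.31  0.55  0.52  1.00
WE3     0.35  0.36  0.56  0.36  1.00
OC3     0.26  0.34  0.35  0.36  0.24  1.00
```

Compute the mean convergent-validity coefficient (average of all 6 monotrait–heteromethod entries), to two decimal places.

0.45

Convergent values: 0.53, 0.35, 0.56, 0.55, 0.34, 0.36; mean = 2.69/6 = 0.45.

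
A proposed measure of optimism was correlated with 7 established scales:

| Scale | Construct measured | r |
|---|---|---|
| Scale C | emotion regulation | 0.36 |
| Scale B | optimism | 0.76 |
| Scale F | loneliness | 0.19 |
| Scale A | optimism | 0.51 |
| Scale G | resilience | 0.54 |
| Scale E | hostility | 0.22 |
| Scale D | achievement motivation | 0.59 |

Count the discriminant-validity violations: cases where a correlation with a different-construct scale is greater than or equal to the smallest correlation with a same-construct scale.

2

Convergent (same construct = optimism): Scale B, Scale A.
Smallest convergent = 0.51. Discriminant values: 0.36, 0.19, 0.54, 0.22, 0.59; count ≥ 0.51 → 2.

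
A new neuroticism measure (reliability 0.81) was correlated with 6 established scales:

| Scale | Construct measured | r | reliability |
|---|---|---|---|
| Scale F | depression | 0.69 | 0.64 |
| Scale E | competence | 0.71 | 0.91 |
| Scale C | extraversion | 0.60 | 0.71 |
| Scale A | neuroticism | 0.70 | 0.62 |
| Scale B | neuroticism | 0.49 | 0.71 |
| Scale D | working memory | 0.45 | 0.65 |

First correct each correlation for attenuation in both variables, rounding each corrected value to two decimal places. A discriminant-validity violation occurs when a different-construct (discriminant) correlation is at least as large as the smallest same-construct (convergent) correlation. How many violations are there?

Disattenuated r (r / √(r_scale · r_new)):
  Scale F (disc): 0.69 / √(0.64·0.81) = 0.96
  Scale E (disc): 0.71 / √(0.91·0.81) = 0.83
  Scale C (disc): 0.60 / √(0.71·0.81) = 0.79
  Scale A (conv): 0.70 / √(0.62·0.81) = 0.99
  Scale B (conv): 0.49 / √(0.71·0.81) = 0.65
  Scale D (disc): 0.45 / √(0.65·0.81) = 0.62
Smallest convergent = 0.65. Discriminant values: 0.96, 0.83, 0.79, 0.62; count ≥ 0.65 → 3.

3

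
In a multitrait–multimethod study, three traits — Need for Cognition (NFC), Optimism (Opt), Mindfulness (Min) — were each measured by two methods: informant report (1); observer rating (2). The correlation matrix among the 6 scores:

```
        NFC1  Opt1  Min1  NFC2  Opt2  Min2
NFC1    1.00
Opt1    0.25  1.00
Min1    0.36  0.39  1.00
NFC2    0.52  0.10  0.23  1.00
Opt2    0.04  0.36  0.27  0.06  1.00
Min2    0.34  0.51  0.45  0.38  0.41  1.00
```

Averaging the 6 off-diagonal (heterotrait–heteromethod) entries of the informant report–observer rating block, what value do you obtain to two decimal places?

0.25

HTHM values (method 1 × method 2): 0.04, 0.34, 0.10, 0.51, 0.23, 0.27; mean = 1.49/6 = 0.25.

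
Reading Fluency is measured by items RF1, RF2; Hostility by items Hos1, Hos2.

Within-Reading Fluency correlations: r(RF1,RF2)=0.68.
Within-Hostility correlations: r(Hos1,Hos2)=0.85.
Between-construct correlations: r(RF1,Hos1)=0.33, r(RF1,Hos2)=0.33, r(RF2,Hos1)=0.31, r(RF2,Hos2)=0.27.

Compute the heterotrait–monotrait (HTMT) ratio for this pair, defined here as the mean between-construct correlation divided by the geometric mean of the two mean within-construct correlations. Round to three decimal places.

Mean between = 1.24/4 = 0.3100.
Mean within-RF = 0.68/1 = 0.6800; mean within-Hos = 0.85/1 = 0.8500.
Geometric mean = √(0.6800 × 0.8500) = 0.7603.
HTMT = 0.3100 / 0.7603 = 0.408.

0.408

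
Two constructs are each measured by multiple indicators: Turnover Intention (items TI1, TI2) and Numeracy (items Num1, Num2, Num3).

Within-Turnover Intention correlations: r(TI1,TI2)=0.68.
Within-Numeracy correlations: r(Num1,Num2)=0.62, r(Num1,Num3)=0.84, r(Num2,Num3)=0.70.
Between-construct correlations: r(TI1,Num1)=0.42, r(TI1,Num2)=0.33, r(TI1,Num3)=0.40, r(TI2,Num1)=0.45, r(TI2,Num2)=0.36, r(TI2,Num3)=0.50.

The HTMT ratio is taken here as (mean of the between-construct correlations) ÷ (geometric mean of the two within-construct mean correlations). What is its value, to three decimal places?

Mean heterotrait r = 2.46/6 = 0.4100.
Mean within-TI = 0.68/1 = 0.6800; mean within-Num = 2.16/3 = 0.7200.
Geometric mean = √(0.6800 × 0.7200) = 0.6997.
HTMT = 0.4100 / 0.6997 = 0.586.

0.586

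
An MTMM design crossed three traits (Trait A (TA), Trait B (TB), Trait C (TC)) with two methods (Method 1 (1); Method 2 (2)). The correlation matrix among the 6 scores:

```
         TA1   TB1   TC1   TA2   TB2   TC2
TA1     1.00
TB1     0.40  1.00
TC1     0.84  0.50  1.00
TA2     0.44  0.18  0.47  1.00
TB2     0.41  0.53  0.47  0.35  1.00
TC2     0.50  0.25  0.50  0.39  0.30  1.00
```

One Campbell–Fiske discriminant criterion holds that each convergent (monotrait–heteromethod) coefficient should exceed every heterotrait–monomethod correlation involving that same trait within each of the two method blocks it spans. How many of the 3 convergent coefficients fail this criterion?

2

Checking each validity diagonal entry against its comparison values:
TA (methods 1·2): 0.44 vs {0.40, 0.35, 0.84, 0.39} → fail.
TB (methods 1·2): 0.53 vs {0.40, 0.35, 0.50, 0.30} → pass.
TC (methods 1·2): 0.50 vs {0.84, 0.39, 0.50, 0.30} → fail.
2 of 3 fail.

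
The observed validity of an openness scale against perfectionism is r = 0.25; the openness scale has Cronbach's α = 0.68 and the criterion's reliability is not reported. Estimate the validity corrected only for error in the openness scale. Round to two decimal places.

0.30

Single correction: r_c = r_obs / √r_xx = 0.25 / √0.68 = 0.25 / 0.8246 ≈ 0.30.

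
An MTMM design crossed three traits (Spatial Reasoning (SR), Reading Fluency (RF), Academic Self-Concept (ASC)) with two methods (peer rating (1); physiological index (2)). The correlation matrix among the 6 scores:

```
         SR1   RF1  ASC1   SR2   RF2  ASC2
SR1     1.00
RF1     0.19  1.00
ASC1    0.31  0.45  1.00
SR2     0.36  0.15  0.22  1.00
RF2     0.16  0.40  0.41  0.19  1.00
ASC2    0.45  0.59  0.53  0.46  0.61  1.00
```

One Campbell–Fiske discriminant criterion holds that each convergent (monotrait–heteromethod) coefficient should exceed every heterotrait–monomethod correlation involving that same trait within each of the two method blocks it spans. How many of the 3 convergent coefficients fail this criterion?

Checking each validity diagonal entry against its comparison values:
SR (methods 1·2): 0.36 vs {0.19, 0.19, 0.31, 0.46} → fail.
RF (methods 1·2): 0.40 vs {0.19, 0.19, 0.45, 0.61} → fail.
ASC (methods 1·2): 0.53 vs {0.31, 0.46, 0.45, 0.61} → fail.
3 of 3 fail.

3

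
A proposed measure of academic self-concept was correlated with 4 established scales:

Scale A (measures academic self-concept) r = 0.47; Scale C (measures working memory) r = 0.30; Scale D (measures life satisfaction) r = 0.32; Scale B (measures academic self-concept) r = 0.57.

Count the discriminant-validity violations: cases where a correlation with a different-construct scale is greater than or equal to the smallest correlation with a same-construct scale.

Convergent (same construct = academic self-concept): Scale A, Scale B.
Smallest convergent = 0.47. Discriminant values: 0.30, 0.32; count ≥ 0.47 → 0.

0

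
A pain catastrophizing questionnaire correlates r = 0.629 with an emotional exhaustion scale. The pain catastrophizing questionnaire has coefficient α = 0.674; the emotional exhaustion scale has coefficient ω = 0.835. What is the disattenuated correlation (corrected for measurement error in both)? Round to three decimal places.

r_true = r_obs / √(r_xx · r_yy) = 0.629 / √(0.674 × 0.835) = 0.629 / √0.562790 = 0.629 / 0.7502 ≈ 0.838.

0.838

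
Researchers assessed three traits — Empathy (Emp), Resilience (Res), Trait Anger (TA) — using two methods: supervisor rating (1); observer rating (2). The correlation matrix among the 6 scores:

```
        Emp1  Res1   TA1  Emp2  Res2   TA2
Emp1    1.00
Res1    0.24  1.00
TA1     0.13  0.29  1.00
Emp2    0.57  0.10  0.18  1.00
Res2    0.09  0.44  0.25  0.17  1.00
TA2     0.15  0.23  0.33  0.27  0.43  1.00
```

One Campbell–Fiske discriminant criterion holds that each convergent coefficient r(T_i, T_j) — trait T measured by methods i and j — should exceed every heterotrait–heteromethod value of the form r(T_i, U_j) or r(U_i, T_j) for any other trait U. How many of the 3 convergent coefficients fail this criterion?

0

Each convergent coefficient versus the relevant comparison correlations:
Emp (methods 1·2): 0.57 vs {0.09, 0.10, 0.15, 0.18} → pass.
Res (methods 1·2): 0.44 vs {0.10, 0.09, 0.23, 0.25} → pass.
TA (methods 1·2): 0.33 vs {0.18, 0.15, 0.25, 0.23} → pass.
0 of 3 fail.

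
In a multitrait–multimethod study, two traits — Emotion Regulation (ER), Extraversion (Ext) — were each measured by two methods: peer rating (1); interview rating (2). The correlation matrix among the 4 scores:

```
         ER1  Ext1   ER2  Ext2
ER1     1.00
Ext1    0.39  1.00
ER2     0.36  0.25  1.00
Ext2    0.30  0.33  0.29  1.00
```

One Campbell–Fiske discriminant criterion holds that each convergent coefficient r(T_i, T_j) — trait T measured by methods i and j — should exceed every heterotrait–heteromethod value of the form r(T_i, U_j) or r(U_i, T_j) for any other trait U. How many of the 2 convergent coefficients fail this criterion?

0

Checking each validity diagonal entry against its comparison values:
ER (methods 1·2): 0.36 vs {0.30, 0.25} → pass.
Ext (methods 1·2): 0.33 vs {0.25, 0.30} → pass.
0 of 2 fail.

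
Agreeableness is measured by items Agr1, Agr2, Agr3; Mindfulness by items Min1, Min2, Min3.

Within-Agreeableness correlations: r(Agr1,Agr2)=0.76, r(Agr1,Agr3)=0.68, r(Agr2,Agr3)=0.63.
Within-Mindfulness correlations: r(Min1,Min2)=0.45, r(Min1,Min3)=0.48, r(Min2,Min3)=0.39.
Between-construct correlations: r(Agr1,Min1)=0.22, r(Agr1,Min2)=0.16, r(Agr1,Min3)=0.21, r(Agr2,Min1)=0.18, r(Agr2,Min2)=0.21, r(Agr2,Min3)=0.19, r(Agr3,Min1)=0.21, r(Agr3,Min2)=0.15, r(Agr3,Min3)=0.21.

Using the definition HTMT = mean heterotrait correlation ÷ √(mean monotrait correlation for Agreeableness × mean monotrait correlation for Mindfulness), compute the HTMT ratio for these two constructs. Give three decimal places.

0.351

Between-construct mean = 1.74/9 = 0.1933.
Mean within-Agr = 2.07/3 = 0.6900; mean within-Min = 1.32/3 = 0.4400.
Geometric mean = √(0.6900 × 0.4400) = 0.5510.
HTMT = 0.1933 / 0.5510 = 0.351.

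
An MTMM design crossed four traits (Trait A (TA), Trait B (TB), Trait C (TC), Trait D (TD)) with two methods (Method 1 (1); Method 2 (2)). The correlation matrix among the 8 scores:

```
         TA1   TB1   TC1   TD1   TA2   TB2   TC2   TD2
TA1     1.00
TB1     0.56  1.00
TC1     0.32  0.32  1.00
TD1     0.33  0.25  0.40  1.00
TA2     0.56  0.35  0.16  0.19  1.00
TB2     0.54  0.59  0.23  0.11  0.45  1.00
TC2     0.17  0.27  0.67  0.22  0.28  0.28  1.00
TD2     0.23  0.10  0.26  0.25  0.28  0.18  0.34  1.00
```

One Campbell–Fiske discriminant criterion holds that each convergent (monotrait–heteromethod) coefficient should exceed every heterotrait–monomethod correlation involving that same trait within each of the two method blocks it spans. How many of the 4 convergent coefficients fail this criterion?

2

Checking each validity diagonal entry against its comparison values:
TA (methods 1·2): 0.56 vs {0.56, 0.45, 0.32, 0.28, 0.33, 0.28} → fail.
TB (methods 1·2): 0.59 vs {0.56, 0.45, 0.32, 0.28, 0.25, 0.18} → pass.
TC (methods 1·2): 0.67 vs {0.32, 0.28, 0.32, 0.28, 0.40, 0.34} → pass.
TD (methods 1·2): 0.25 vs {0.33, 0.28, 0.25, 0.18, 0.40, 0.34} → fail.
2 of 4 fail.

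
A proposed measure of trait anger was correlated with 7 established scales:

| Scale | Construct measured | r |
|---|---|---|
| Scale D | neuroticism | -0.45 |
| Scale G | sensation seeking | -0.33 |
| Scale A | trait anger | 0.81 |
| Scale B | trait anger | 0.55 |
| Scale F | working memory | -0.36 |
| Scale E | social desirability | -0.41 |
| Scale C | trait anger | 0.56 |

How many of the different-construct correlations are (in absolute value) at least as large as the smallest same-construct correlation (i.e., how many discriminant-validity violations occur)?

Convergent (same construct = trait anger): Scale A, Scale B, Scale C.
Smallest convergent = 0.55. Discriminant |r|: 0.45, 0.33, 0.36, 0.41; count ≥ 0.55 → 0.

0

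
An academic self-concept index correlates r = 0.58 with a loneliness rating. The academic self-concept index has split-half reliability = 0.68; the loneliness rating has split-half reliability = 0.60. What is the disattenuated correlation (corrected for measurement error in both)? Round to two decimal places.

0.91

r_true = r_obs / √(r_xx · r_yy) = 0.58 / √(0.68 × 0.60) = 0.58 / √0.4080 = 0.58 / 0.6387 ≈ 0.91.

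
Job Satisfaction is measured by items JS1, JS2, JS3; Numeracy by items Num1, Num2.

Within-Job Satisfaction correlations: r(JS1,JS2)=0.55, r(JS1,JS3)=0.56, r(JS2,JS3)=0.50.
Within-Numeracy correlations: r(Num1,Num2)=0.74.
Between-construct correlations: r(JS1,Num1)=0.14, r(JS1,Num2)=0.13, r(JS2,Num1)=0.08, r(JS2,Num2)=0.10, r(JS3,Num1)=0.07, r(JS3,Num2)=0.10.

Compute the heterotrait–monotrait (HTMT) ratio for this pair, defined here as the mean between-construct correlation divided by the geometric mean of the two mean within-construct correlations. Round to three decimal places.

0.164

Mean between = 0.62/6 = 0.1033.
Mean within-JS = 1.61/3 = 0.5367; mean within-Num = 0.74/1 = 0.7400.
Geometric mean = √(0.5367 × 0.7400) = 0.6302.
HTMT = 0.1033 / 0.6302 = 0.164.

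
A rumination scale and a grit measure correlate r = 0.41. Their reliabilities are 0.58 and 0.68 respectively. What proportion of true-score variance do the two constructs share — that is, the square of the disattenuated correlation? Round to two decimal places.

Disattenuated r = 0.41 / √(0.58 × 0.68) = 0.41 / 0.6280 = 0.6529.
Shared true-score variance = 0.6529² = 0.4263 ≈ 0.43.

0.43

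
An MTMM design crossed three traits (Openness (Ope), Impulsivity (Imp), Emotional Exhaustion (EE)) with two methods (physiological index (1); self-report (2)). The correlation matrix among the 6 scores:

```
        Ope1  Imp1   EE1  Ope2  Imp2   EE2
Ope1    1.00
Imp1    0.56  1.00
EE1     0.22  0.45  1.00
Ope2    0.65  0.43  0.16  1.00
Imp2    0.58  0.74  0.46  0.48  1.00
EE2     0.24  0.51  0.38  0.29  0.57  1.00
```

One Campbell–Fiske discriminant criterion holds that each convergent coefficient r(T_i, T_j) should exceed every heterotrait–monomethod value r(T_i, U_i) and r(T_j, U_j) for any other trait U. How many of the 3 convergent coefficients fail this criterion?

Each convergent coefficient versus the relevant comparison correlations:
Ope (methods 1·2): 0.65 vs {0.56, 0.48, 0.22, 0.29} → pass.
Imp (methods 1·2): 0.74 vs {0.56, 0.48, 0.45, 0.57} → pass.
EE (methods 1·2): 0.38 vs {0.22, 0.29, 0.45, 0.57} → fail.
1 of 3 fail.

1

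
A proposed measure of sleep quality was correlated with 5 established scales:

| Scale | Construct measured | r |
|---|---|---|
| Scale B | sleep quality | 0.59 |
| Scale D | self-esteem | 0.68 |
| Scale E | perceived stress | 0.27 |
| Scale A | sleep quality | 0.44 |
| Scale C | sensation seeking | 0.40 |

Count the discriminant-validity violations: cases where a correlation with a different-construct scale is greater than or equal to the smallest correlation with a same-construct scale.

1

Convergent (same construct = sleep quality): Scale B, Scale A.
Smallest convergent = 0.44. Discriminant values: 0.68, 0.27, 0.40; count ≥ 0.44 → 1.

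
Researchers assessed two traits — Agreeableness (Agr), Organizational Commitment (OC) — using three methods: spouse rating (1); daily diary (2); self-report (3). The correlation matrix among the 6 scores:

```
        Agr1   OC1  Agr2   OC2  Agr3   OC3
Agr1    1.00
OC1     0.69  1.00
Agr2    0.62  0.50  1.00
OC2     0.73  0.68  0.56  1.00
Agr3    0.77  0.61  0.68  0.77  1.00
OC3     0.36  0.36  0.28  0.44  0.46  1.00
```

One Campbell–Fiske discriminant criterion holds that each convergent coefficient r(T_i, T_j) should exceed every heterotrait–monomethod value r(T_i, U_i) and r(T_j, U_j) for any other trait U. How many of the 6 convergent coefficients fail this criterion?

4

Checking each validity diagonal entry against its comparison values:
Agr (methods 1·2): 0.62 vs {0.69, 0.56} → fail.
Agr (methods 1·3): 0.77 vs {0.69, 0.46} → pass.
Agr (methods 2·3): 0.68 vs {0.56, 0.46} → pass.
OC (methods 1·2): 0.68 vs {0.69, 0.56} → fail.
OC (methods 1·3): 0.36 vs {0.69, 0.46} → fail.
OC (methods 2·3): 0.44 vs {0.56, 0.46} → fail.
4 of 6 fail.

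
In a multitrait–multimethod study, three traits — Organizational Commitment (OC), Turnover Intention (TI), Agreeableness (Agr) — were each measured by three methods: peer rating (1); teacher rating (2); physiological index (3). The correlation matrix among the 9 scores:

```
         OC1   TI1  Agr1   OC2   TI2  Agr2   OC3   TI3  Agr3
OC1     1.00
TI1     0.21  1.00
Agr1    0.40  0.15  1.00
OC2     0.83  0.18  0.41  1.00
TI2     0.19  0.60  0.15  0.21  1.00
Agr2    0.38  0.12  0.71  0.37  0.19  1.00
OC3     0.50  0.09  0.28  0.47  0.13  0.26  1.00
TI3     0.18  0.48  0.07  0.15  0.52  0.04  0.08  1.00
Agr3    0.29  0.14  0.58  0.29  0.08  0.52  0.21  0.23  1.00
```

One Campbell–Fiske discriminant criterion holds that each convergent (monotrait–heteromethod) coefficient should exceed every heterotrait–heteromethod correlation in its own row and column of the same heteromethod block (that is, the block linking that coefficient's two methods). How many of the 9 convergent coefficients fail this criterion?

0

Each convergent coefficient versus the relevant comparison correlations:
OC (methods 1·2): 0.83 vs {0.19, 0.18, 0.38, 0.41} → pass.
OC (methods 1·3): 0.50 vs {0.18, 0.09, 0.29, 0.28} → pass.
OC (methods 2·3): 0.47 vs {0.15, 0.13, 0.29, 0.26} → pass.
TI (methods 1·2): 0.60 vs {0.18, 0.19, 0.12, 0.15} → pass.
TI (methods 1·3): 0.48 vs {0.09, 0.18, 0.14, 0.07} → pass.
TI (methods 2·3): 0.52 vs {0.13, 0.15, 0.08, 0.04} → pass.
Agr (methods 1·2): 0.71 vs {0.41, 0.38, 0.15, 0.12} → pass.
Agr (methods 1·3): 0.58 vs {0.28, 0.29, 0.07, 0.14} → pass.
Agr (methods 2·3): 0.52 vs {0.26, 0.29, 0.04, 0.08} → pass.
0 of 9 fail.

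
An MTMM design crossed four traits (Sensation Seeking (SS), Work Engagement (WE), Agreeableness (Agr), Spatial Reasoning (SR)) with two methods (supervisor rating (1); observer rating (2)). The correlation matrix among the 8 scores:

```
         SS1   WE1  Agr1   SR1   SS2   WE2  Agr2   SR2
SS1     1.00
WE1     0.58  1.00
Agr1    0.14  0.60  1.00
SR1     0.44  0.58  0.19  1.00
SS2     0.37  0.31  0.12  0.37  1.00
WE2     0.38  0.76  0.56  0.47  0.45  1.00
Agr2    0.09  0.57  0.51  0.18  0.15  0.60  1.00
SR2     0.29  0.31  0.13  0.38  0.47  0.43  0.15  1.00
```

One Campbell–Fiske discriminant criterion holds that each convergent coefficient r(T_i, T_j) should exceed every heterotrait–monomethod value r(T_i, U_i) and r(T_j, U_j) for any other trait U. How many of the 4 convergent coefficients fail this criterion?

Checking each validity diagonal entry against its comparison values:
SS (methods 1·2): 0.37 vs {0.58, 0.45, 0.14, 0.15, 0.44, 0.47} → fail.
WE (methods 1·2): 0.76 vs {0.58, 0.45, 0.60, 0.60, 0.58, 0.43} → pass.
Agr (methods 1·2): 0.51 vs {0.14, 0.15, 0.60, 0.60, 0.19, 0.15} → fail.
SR (methods 1·2): 0.38 vs {0.44, 0.47, 0.58, 0.43, 0.19, 0.15} → fail.
3 of 4 fail.

3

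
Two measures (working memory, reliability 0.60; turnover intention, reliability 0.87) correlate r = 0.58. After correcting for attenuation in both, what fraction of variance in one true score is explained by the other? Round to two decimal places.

0.64

Disattenuated r = 0.58 / √(0.60 × 0.87) = 0.58 / 0.7225 = 0.8028.
Shared true-score variance = 0.8028² = 0.6445 ≈ 0.64.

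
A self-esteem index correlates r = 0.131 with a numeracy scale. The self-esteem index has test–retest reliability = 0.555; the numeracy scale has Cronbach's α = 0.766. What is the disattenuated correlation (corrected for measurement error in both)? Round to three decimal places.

r_true = r_obs / √(r_xx · r_yy) = 0.131 / √(0.555 × 0.766) = 0.131 / √0.425130 = 0.131 / 0.6520 ≈ 0.201.

0.201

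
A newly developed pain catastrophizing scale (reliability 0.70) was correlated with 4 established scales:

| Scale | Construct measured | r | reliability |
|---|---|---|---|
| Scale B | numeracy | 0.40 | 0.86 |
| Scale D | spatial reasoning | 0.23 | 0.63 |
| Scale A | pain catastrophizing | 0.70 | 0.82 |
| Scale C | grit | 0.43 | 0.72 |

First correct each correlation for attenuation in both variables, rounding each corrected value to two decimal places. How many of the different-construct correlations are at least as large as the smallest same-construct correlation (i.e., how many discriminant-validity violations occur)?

Disattenuated r (r / √(r_scale · r_new)):
  Scale B (disc): 0.40 / √(0.86·0.70) = 0.52
  Scale D (disc): 0.23 / √(0.63·0.70) = 0.35
  Scale A (conv): 0.70 / √(0.82·0.70) = 0.92
  Scale C (disc): 0.43 / √(0.72·0.70) = 0.61
Smallest convergent = 0.92. Discriminant values: 0.52, 0.35, 0.61; count ≥ 0.92 → 0.

0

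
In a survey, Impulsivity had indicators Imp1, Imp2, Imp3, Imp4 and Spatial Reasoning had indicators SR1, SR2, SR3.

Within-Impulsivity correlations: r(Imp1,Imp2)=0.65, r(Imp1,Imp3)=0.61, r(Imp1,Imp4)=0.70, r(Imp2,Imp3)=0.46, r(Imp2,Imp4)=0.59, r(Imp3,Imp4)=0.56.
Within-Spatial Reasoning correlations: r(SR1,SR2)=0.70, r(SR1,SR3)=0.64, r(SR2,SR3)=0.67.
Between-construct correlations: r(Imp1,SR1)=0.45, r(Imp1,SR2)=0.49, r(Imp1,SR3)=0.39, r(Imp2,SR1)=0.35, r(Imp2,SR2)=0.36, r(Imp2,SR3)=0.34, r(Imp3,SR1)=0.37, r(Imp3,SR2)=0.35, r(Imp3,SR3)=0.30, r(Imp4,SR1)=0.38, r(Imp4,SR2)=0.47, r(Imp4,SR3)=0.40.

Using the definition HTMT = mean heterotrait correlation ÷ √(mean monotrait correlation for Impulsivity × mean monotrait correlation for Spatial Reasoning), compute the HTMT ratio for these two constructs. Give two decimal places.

0.61

Between-construct mean = 4.65/12 = 0.3875.
Mean within-Imp = 3.57/6 = 0.5950; mean within-SR = 2.01/3 = 0.6700.
Geometric mean = √(0.5950 × 0.6700) = 0.6314.
HTMT = 0.3875 / 0.6314 = 0.61.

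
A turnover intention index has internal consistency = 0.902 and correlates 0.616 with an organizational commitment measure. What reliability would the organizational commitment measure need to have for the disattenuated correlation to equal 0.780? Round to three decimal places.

r_true = r_obs / √(r_xx · r_yy) ⇒ 0.780 = 0.616 / √(0.902 · r_yy).
√(0.902 · r_yy) = 0.616 / 0.780 = 0.7897; 0.902 · r_yy = 0.6236; r_yy = 0.6236 / 0.902 ≈ 0.691.

0.691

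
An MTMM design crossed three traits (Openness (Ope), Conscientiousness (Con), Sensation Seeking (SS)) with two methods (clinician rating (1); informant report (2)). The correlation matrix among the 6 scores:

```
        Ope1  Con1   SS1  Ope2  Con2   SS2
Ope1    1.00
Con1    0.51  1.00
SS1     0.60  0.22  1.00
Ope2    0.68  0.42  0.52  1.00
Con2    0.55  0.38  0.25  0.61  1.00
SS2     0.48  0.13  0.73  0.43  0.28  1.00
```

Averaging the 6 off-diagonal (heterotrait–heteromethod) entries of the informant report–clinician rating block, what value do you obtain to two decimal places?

HTHM values (method 2 × method 1): 0.42, 0.52, 0.55, 0.25, 0.48, 0.13; mean = 2.35/6 = 0.39.

0.39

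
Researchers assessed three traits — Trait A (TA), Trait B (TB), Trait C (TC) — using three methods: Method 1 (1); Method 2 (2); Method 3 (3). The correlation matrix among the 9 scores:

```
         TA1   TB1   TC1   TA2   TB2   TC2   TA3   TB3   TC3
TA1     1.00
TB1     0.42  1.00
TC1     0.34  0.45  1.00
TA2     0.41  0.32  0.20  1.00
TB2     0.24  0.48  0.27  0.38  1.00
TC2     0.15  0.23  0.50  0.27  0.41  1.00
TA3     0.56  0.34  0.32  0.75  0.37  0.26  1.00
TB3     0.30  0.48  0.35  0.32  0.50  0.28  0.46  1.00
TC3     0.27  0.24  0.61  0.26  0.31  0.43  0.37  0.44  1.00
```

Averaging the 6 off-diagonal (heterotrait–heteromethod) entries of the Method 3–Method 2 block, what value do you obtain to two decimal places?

0.30

HTHM values (method 3 × method 2): 0.37, 0.26, 0.32, 0.28, 0.26, 0.31; mean = 1.80/6 = 0.30.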